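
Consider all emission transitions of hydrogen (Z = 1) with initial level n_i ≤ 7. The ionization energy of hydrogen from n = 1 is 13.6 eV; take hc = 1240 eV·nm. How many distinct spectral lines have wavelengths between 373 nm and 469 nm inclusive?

3

Enumerate all n_i → n_f pairs with 1 ≤ n_f < n_i ≤ 7 and compute λ = 1240 / [13.6·1·(1/n_f² − 1/n_i²)].
Lines falling in [373, 469] nm: 7→2 (397.1 nm), 6→2 (410.3 nm), 5→2 (434.2 nm).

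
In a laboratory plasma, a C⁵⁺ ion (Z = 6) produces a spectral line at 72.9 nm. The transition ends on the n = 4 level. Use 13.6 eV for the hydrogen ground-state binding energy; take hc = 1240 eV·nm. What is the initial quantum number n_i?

The photon energy is ΔE = hc/λ = 1240 / 72.9 = 17.01 eV.
With Z = 6, ΔE = 489.6 × (1/n_f² − 1/n_i²), so 1/n_f² − 1/n_i² = 0.03474.
With n_f = 4: 1/n_i² = 1/16 − 0.03474 = 0.02776, so n_i ≈ 6.00.

n_i = 6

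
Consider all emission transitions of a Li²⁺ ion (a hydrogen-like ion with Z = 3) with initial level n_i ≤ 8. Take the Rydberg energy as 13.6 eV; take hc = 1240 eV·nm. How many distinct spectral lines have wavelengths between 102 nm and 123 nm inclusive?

3

Enumerate all n_i → n_f pairs with 1 ≤ n_f < n_i ≤ 8 and compute λ = 1240 / [13.6·9·(1/n_f² − 1/n_i²)].
Lines falling in [102, 123] nm: 8→3 (106.1 nm), 7→3 (111.7 nm), 6→3 (121.6 nm).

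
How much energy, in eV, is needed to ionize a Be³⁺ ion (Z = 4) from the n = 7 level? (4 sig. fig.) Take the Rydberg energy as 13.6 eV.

4.441 eV

E_n = −13.6 Z²/n² = −217.6/n² eV for Z = 4.
E_7 = −217.6/49 = −4.441 eV, so ionization (to E = 0) requires 4.441 eV.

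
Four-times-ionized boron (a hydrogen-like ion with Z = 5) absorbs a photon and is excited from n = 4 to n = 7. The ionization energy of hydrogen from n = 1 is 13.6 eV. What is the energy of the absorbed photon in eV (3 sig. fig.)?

The Bohr energies scale as Z², so for Z = 5: E_n = −340.0/n² eV.
E_7 = −340.0/49 = −6.939 eV and E_4 = −340.0/16 = −21.25 eV.
The photon energy is |E_7 − E_4| = 14.3 eV.

14.3 eV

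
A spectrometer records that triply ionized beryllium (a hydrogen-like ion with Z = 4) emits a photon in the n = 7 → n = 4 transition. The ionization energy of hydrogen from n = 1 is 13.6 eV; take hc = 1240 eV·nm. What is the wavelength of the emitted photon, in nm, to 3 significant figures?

For Z = 4 the level energies scale as Z², so the effective Rydberg energy is 13.6 × 16 = 217.6 eV.
ΔE = 217.6 × (1/4² − 1/7²) = 217.6 × 0.04209 = 9.159 eV.
λ = hc/ΔE = 1240 / 9.159 = 135 nm.

135 nm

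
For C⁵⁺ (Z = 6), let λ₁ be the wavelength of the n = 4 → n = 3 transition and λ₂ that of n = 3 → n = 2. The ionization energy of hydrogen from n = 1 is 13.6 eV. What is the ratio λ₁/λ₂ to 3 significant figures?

2.86

λ ∝ 1/ΔE ∝ 1/(1/n_f² − 1/n_i²), and the Z² and hc factors cancel in the ratio.
λ₁/λ₂ = (1/2² − 1/3²)/(1/3² − 1/4²) = 0.1389/0.04861 = 2.86.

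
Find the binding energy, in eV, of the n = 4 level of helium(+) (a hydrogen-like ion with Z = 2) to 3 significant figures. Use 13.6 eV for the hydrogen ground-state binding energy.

3.40 eV

E_n = −13.6 Z²/n² = −54.40/n² eV for Z = 2.
E_4 = −54.40/16 = −3.40 eV, so ionization (to E = 0) requires 3.40 eV.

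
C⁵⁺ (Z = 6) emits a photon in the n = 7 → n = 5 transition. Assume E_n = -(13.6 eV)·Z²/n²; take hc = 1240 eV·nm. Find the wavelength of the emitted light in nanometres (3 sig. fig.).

129 nm

For Z = 6 the level energies scale as Z², so the effective Rydberg energy is 13.6 × 36 = 489.6 eV.
ΔE = 489.6 × (1/5² − 1/7²) = 489.6 × 0.01959 = 9.592 eV.
λ = hc/ΔE = 1240 / 9.592 = 129 nm.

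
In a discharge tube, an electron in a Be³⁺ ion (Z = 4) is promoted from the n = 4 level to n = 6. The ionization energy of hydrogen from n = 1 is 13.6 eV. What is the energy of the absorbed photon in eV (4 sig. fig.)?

7.556 eV

The Bohr energies scale as Z², so for Z = 4: E_n = −217.6/n² eV.
E_6 = −217.6/36 = −6.044 eV and E_4 = −217.6/16 = −13.60 eV.
The photon energy is |E_6 − E_4| = 7.556 eV.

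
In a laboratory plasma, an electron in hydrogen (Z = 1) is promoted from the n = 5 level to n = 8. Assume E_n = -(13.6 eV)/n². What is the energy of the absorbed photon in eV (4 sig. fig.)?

E_8 = −13.60/64 = −0.2125 eV and E_5 = −13.60/25 = −0.5440 eV.
The photon energy is |E_8 − E_5| = 0.3315 eV.

0.3315 eV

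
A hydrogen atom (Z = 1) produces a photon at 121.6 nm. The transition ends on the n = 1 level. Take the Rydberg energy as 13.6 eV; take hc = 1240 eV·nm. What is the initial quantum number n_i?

The photon energy is ΔE = hc/λ = 1240 / 121.6 = 10.20 eV.
With Z = 1, ΔE = 13.60 × (1/n_f² − 1/n_i²), so 1/n_f² − 1/n_i² = 0.7498.
With n_f = 1: 1/n_i² = 1/1 − 0.7498 = 0.2502, so n_i ≈ 2.00.

n_i = 2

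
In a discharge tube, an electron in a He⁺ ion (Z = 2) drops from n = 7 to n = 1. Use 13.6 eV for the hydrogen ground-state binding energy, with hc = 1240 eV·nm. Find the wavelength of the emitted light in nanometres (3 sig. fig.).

For Z = 2 the level energies scale as Z², so the effective Rydberg energy is 13.6 × 4 = 54.40 eV.
ΔE = 54.40 × (1/1² − 1/7²) = 54.40 × 0.9796 = 53.29 eV.
λ = hc/ΔE = 1240 / 53.29 = 23.3 nm.

23.3 nm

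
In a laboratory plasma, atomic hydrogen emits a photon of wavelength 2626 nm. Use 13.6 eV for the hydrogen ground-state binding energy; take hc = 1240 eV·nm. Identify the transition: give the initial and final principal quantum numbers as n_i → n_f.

n_i = 6, n_f = 4

The photon energy is ΔE = hc/λ = 1240 / 2626 = 0.4722 eV.
With Z = 1, ΔE = 13.60 × (1/n_f² − 1/n_i²), so 1/n_f² − 1/n_i² = 0.03472.
Trying n_f = 4 gives 1/n_i² = 0.02778, i.e. n_i ≈ 6; this pair matches.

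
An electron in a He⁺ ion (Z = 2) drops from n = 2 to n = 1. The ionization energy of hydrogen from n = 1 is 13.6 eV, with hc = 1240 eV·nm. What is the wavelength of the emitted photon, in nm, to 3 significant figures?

30.4 nm

For Z = 2 the level energies scale as Z², so the effective Rydberg energy is 13.6 × 4 = 54.40 eV.
ΔE = 54.40 × (1/1² − 1/2²) = 54.40 × 0.7500 = 40.80 eV.
λ = hc/ΔE = 1240 / 40.80 = 30.4 nm.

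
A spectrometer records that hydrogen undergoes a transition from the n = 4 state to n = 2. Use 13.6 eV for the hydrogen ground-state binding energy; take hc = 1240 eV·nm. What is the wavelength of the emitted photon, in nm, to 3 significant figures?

486 nm

ΔE = 13.60 × (1/2² − 1/4²) = 13.60 × 0.1875 = 2.550 eV.
λ = hc/ΔE = 1240 / 2.550 = 486 nm.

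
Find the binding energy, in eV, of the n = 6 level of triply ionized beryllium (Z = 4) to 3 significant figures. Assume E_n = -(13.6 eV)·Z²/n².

E_n = −13.6 Z²/n² = −217.6/n² eV for Z = 4.
E_6 = −217.6/36 = −6.04 eV, so ionization (to E = 0) requires 6.04 eV.

6.04 eV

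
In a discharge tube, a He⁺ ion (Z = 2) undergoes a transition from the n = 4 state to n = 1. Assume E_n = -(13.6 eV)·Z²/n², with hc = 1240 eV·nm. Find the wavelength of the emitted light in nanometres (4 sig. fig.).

For Z = 2 the level energies scale as Z², so the effective Rydberg energy is 13.6 × 4 = 54.40 eV.
ΔE = 54.40 × (1/1² − 1/4²) = 54.40 × 0.9375 = 51.00 eV.
λ = hc/ΔE = 1240 / 51.00 = 24.31 nm.

24.31 nm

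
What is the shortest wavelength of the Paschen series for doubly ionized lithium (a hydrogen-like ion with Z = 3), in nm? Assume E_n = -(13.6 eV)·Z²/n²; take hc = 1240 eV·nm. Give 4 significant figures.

The Paschen series has lower level n_f = 3; the series limit corresponds to n_i → ∞.
ΔE_max = 13.6 × 9 / 3² = 13.60 eV.
λ_min = 1240 / 13.60 = 91.18 nm.

91.18 nm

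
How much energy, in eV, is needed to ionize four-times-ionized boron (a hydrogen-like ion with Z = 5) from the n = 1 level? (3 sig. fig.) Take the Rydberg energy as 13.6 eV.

E_n = −13.6 Z²/n² = −340.0/n² eV for Z = 5.
E_1 = −340.0/1 = −340 eV, so ionization (to E = 0) requires 340 eV.

340 eV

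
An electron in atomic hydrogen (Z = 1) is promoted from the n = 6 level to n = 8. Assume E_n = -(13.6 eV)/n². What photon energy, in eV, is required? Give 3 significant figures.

E_8 = −13.60/64 = −0.2125 eV and E_6 = −13.60/36 = −0.3778 eV.
The photon energy is |E_8 − E_6| = 0.165 eV.

0.165 eV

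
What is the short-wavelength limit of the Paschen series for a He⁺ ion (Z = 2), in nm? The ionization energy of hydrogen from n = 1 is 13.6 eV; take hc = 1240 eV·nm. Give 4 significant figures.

The Paschen series has lower level n_f = 3; the series limit corresponds to n_i → ∞.
ΔE_max = 13.6 × 4 / 3² = 6.044 eV.
λ_min = 1240 / 6.044 = 205.1 nm.

205.1 nm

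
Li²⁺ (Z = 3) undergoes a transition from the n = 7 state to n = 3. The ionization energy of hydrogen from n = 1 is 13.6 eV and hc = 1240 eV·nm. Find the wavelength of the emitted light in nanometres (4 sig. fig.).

111.7 nm

For Z = 3 the level energies scale as Z², so the effective Rydberg energy is 13.6 × 9 = 122.4 eV.
ΔE = 122.4 × (1/3² − 1/7²) = 122.4 × 0.09070 = 11.10 eV.
λ = hc/ΔE = 1240 / 11.10 = 111.7 nm.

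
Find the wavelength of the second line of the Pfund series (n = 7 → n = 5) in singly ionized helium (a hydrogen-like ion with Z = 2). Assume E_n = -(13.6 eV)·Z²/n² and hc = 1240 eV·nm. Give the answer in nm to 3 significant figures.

The Pfund series terminates on n_f = 5; the second line has n_i = 5+2 = 7.
ΔE = 54.40 × (1/5² − 1/7²) = 1.066 eV.
λ = 1240 / 1.066 = 1160 nm.

1160 nm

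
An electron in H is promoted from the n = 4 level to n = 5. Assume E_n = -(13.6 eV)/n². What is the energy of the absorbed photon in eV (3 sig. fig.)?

0.306 eV

E_5 = −13.60/25 = −0.5440 eV and E_4 = −13.60/16 = −0.8500 eV.
The photon energy is |E_5 − E_4| = 0.306 eV.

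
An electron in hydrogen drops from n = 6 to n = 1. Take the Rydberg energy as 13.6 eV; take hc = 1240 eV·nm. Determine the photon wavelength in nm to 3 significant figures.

93.8 nm

ΔE = 13.60 × (1/1² − 1/6²) = 13.60 × 0.9722 = 13.22 eV.
λ = hc/ΔE = 1240 / 13.22 = 93.8 nm.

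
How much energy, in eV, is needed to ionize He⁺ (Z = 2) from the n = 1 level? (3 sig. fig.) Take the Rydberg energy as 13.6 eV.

54.4 eV

E_n = −13.6 Z²/n² = −54.40/n² eV for Z = 2.
E_1 = −54.40/1 = −54.4 eV, so ionization (to E = 0) requires 54.4 eV.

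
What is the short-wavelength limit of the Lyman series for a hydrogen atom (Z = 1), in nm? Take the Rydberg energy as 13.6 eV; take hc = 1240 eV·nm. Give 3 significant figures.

91.2 nm

The Lyman series has lower level n_f = 1; the series limit corresponds to n_i → ∞.
ΔE_max = 13.6 × 1 / 1² = 13.60 eV.
λ_min = 1240 / 13.60 = 91.2 nm.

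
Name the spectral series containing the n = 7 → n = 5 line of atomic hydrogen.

Pfund

The series is set by the lower level: n_f = 5 is the Pfund series.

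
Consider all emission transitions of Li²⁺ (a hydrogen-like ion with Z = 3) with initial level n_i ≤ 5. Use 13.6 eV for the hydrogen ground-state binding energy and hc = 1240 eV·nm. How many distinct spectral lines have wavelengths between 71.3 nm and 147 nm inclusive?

2

Enumerate all n_i → n_f pairs with 1 ≤ n_f < n_i ≤ 5 and compute λ = 1240 / [13.6·9·(1/n_f² − 1/n_i²)].
Lines falling in [71.3, 147] nm: 3→2 (72.94 nm), 5→3 (142.5 nm).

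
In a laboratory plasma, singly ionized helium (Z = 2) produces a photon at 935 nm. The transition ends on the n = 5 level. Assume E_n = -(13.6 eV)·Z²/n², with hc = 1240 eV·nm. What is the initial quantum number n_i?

n_i = 8

The photon energy is ΔE = hc/λ = 1240 / 935 = 1.326 eV.
With Z = 2, ΔE = 54.40 × (1/n_f² − 1/n_i²), so 1/n_f² − 1/n_i² = 0.02438.
With n_f = 5: 1/n_i² = 1/25 − 0.02438 = 0.01562, so n_i ≈ 8.00.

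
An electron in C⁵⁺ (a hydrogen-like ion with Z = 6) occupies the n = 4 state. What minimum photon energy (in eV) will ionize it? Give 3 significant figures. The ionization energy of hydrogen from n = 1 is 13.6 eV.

E_n = −13.6 Z²/n² = −489.6/n² eV for Z = 6.
E_4 = −489.6/16 = −30.6 eV, so ionization (to E = 0) requires 30.6 eV.

30.6 eV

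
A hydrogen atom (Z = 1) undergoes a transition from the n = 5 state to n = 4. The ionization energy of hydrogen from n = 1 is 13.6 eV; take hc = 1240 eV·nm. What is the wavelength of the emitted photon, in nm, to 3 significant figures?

ΔE = 13.60 × (1/4² − 1/5²) = 13.60 × 0.02250 = 0.3060 eV.
λ = hc/ΔE = 1240 / 0.3060 = 4050 nm.
This line belongs to the Brackett series.

4050 nm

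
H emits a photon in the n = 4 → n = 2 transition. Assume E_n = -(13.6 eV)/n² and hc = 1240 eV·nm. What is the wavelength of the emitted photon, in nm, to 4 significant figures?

ΔE = 13.60 × (1/2² − 1/4²) = 13.60 × 0.1875 = 2.550 eV.
λ = hc/ΔE = 1240 / 2.550 = 486.3 nm.

486.3 nm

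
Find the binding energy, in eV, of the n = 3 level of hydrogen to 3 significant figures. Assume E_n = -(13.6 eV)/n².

E_3 = −13.60/9 = −1.51 eV, so ionization (to E = 0) requires 1.51 eV.

1.51 eV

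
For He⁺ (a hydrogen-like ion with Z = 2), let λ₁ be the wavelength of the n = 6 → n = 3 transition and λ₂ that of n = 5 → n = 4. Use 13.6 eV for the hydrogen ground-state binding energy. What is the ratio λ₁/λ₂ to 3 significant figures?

0.270

λ ∝ 1/ΔE ∝ 1/(1/n_f² − 1/n_i²), and the Z² and hc factors cancel in the ratio.
λ₁/λ₂ = (1/4² − 1/5²)/(1/3² − 1/6²) = 0.02250/0.08333 = 0.270.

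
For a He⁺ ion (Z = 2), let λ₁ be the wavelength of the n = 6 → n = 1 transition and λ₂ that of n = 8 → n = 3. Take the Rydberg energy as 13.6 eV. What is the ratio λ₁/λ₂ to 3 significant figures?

0.0982

λ ∝ 1/ΔE ∝ 1/(1/n_f² − 1/n_i²), and the Z² and hc factors cancel in the ratio.
λ₁/λ₂ = (1/3² − 1/8²)/(1/1² − 1/6²) = 0.09549/0.9722 = 0.0982.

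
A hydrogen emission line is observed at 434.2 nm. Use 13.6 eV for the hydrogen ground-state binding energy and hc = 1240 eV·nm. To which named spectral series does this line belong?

Balmer

ΔE = 1240/434.2 = 2.856 eV.
This matches 13.6 × (1/2² − 1/5²), so n_f = 2: the Balmer series.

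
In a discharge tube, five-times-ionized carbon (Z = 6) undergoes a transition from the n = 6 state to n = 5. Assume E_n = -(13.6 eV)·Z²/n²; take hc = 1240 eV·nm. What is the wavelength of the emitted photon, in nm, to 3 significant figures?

For Z = 6 the level energies scale as Z², so the effective Rydberg energy is 13.6 × 36 = 489.6 eV.
ΔE = 489.6 × (1/5² − 1/6²) = 489.6 × 0.01222 = 5.984 eV.
λ = hc/ΔE = 1240 / 5.984 = 207 nm.

207 nm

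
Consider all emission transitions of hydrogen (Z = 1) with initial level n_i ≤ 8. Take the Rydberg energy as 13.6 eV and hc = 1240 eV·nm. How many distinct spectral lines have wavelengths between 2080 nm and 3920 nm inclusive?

Enumerate all n_i → n_f pairs with 1 ≤ n_f < n_i ≤ 8 and compute λ = 1240 / [13.6·1·(1/n_f² − 1/n_i²)].
Lines falling in [2080, 3920] nm: 7→4 (2166 nm), 6→4 (2626 nm), 8→5 (3741 nm).

3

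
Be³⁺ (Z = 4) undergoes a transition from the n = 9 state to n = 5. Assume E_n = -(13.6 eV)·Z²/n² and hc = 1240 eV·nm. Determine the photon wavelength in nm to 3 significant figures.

206 nm

For Z = 4 the level energies scale as Z², so the effective Rydberg energy is 13.6 × 16 = 217.6 eV.
ΔE = 217.6 × (1/5² − 1/9²) = 217.6 × 0.02765 = 6.018 eV.
λ = hc/ΔE = 1240 / 6.018 = 206 nm.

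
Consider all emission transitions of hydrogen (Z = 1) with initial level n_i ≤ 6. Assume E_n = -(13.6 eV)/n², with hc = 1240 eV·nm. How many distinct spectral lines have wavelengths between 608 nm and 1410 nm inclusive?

Enumerate all n_i → n_f pairs with 1 ≤ n_f < n_i ≤ 6 and compute λ = 1240 / [13.6·1·(1/n_f² − 1/n_i²)].
Lines falling in [608, 1410] nm: 3→2 (656.5 nm), 6→3 (1094 nm), 5→3 (1282 nm).

3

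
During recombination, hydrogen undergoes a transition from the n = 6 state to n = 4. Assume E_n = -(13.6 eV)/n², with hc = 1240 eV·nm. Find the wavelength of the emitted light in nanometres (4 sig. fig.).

ΔE = 13.60 × (1/4² − 1/6²) = 13.60 × 0.03472 = 0.4722 eV.
λ = hc/ΔE = 1240 / 0.4722 = 2626 nm.

2626 nm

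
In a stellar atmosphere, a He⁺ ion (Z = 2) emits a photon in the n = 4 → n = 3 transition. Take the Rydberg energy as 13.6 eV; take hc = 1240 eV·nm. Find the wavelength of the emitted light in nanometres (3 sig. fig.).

For Z = 2 the level energies scale as Z², so the effective Rydberg energy is 13.6 × 4 = 54.40 eV.
ΔE = 54.40 × (1/3² − 1/4²) = 54.40 × 0.04861 = 2.644 eV.
λ = hc/ΔE = 1240 / 2.644 = 469 nm.

469 nm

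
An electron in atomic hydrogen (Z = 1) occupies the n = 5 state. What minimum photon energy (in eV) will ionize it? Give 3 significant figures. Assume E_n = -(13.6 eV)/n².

E_5 = −13.60/25 = −0.544 eV, so ionization (to E = 0) requires 0.544 eV.

0.544 eV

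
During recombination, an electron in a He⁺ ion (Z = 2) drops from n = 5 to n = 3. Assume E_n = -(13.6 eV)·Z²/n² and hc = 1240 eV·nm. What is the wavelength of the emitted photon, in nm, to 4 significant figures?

For Z = 2 the level energies scale as Z², so the effective Rydberg energy is 13.6 × 4 = 54.40 eV.
ΔE = 54.40 × (1/3² − 1/5²) = 54.40 × 0.07111 = 3.868 eV.
λ = hc/ΔE = 1240 / 3.868 = 320.5 nm.

320.5 nm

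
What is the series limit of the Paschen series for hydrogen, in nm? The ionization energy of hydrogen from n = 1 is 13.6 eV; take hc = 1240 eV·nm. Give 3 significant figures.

821 nm

The Paschen series has lower level n_f = 3; the series limit corresponds to n_i → ∞.
ΔE_max = 13.6 × 1 / 3² = 1.511 eV.
λ_min = 1240 / 1.511 = 821 nm.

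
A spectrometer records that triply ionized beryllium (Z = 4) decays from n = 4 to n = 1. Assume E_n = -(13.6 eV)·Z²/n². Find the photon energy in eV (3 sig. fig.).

The Bohr energies scale as Z², so for Z = 4: E_n = −217.6/n² eV.
E_4 = −217.6/16 = −13.60 eV and E_1 = −217.6/1 = −217.6 eV.
The photon energy is |E_4 − E_1| = 204 eV.

204 eV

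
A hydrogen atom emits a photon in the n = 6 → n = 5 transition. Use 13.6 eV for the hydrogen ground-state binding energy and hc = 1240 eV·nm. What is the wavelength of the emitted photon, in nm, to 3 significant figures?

ΔE = 13.60 × (1/5² − 1/6²) = 13.60 × 0.01222 = 0.1662 eV.
λ = hc/ΔE = 1240 / 0.1662 = 7460 nm.
This line belongs to the Pfund series.

7460 nm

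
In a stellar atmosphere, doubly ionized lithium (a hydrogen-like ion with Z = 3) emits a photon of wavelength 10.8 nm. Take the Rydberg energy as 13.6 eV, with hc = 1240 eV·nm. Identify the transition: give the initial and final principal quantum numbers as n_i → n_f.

n_i = 4, n_f = 1

The photon energy is ΔE = hc/λ = 1240 / 10.8 = 114.8 eV.
With Z = 3, ΔE = 122.4 × (1/n_f² − 1/n_i²), so 1/n_f² − 1/n_i² = 0.9380.
Trying n_f = 1 gives 1/n_i² = 0.06197, i.e. n_i ≈ 4; this pair matches.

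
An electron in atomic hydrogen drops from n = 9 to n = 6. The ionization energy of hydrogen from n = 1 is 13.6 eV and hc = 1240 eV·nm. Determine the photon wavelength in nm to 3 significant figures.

5910 nm

ΔE = 13.60 × (1/6² − 1/9²) = 13.60 × 0.01543 = 0.2099 eV.
λ = hc/ΔE = 1240 / 0.2099 = 5910 nm.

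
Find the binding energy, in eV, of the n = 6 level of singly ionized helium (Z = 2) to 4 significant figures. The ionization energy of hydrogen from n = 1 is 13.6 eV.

1.511 eV

E_n = −13.6 Z²/n² = −54.40/n² eV for Z = 2.
E_6 = −54.40/36 = −1.511 eV, so ionization (to E = 0) requires 1.511 eV.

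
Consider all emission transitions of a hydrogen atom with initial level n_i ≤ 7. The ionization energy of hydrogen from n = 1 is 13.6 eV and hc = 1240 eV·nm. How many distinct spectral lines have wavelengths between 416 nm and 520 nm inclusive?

Enumerate all n_i → n_f pairs with 1 ≤ n_f < n_i ≤ 7 and compute λ = 1240 / [13.6·1·(1/n_f² − 1/n_i²)].
Lines falling in [416, 520] nm: 5→2 (434.2 nm), 4→2 (486.3 nm).

2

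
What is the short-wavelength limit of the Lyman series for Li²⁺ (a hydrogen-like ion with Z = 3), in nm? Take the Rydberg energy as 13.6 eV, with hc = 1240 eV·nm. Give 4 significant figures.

10.13 nm

The Lyman series has lower level n_f = 1; the series limit corresponds to n_i → ∞.
ΔE_max = 13.6 × 9 / 1² = 122.4 eV.
λ_min = 1240 / 122.4 = 10.13 nm.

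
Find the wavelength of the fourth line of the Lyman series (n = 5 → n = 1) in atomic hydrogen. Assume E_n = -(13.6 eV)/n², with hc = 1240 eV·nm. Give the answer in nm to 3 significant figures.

95.0 nm

The Lyman series terminates on n_f = 1; the fourth line has n_i = 1+4 = 5.
ΔE = 13.60 × (1/1² − 1/5²) = 13.06 eV.
λ = 1240 / 13.06 = 95.0 nm.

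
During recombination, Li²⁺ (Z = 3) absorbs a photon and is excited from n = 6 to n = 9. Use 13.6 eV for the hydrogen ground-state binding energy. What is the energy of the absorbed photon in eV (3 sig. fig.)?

1.89 eV

The Bohr energies scale as Z², so for Z = 3: E_n = −122.4/n² eV.
E_9 = −122.4/81 = −1.511 eV and E_6 = −122.4/36 = −3.400 eV.
The photon energy is |E_9 − E_6| = 1.89 eV.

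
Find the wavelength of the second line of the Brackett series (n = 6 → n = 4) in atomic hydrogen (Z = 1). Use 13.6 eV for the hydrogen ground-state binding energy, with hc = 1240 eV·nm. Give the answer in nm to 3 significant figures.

The Brackett series terminates on n_f = 4; the second line has n_i = 4+2 = 6.
ΔE = 13.60 × (1/4² − 1/6²) = 0.4722 eV.
λ = 1240 / 0.4722 = 2630 nm.

2630 nm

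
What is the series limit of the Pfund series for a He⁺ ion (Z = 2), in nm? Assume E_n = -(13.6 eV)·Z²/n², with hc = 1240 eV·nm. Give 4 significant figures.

The Pfund series has lower level n_f = 5; the series limit corresponds to n_i → ∞.
ΔE_max = 13.6 × 4 / 5² = 2.176 eV.
λ_min = 1240 / 2.176 = 569.9 nm.

569.9 nm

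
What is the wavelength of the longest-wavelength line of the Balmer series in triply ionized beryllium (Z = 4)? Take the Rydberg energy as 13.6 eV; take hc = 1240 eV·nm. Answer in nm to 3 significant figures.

41.0 nm

The Balmer series terminates on n_f = 2; the first line has n_i = 2+1 = 3.
ΔE = 217.6 × (1/2² − 1/3²) = 30.22 eV.
λ = 1240 / 30.22 = 41.0 nm.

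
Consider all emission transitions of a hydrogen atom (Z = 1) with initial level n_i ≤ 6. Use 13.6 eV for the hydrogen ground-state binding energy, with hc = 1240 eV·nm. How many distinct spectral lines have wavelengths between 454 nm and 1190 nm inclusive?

Enumerate all n_i → n_f pairs with 1 ≤ n_f < n_i ≤ 6 and compute λ = 1240 / [13.6·1·(1/n_f² − 1/n_i²)].
Lines falling in [454, 1190] nm: 4→2 (486.3 nm), 3→2 (656.5 nm), 6→3 (1094 nm).

3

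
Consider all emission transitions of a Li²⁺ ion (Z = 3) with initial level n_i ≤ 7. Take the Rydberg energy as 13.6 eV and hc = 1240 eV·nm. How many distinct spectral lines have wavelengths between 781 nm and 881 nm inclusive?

Enumerate all n_i → n_f pairs with 1 ≤ n_f < n_i ≤ 7 and compute λ = 1240 / [13.6·9·(1/n_f² − 1/n_i²)].
Lines falling in [781, 881] nm: 6→5 (828.9 nm).

1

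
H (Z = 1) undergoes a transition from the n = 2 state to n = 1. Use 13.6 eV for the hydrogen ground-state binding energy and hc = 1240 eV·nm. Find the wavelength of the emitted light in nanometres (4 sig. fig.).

ΔE = 13.60 × (1/1² − 1/2²) = 13.60 × 0.7500 = 10.20 eV.
λ = hc/ΔE = 1240 / 10.20 = 121.6 nm.
This line belongs to the Lyman series.

121.6 nm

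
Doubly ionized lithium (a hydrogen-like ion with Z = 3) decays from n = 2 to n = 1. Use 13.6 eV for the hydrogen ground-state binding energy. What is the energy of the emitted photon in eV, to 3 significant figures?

91.8 eV

The Bohr energies scale as Z², so for Z = 3: E_n = −122.4/n² eV.
E_2 = −122.4/4 = −30.60 eV and E_1 = −122.4/1 = −122.4 eV.
The photon energy is |E_2 − E_1| = 91.8 eV.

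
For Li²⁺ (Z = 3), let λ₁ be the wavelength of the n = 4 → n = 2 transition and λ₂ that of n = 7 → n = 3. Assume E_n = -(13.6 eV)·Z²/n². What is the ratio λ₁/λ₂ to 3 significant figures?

0.484

λ ∝ 1/ΔE ∝ 1/(1/n_f² − 1/n_i²), and the Z² and hc factors cancel in the ratio.
λ₁/λ₂ = (1/3² − 1/7²)/(1/2² − 1/4²) = 0.09070/0.1875 = 0.484.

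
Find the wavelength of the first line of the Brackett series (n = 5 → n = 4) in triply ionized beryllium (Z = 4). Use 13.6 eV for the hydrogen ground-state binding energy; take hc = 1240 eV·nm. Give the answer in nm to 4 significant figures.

The Brackett series terminates on n_f = 4; the first line has n_i = 4+1 = 5.
ΔE = 217.6 × (1/4² − 1/5²) = 4.896 eV.
λ = 1240 / 4.896 = 253.3 nm.

253.3 nm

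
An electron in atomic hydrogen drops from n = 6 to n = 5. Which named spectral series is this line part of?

The series is set by the lower level: n_f = 5 is the Pfund series.

Pfund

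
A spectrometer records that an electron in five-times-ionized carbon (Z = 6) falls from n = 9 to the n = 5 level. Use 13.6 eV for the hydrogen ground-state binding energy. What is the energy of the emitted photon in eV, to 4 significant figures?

The Bohr energies scale as Z², so for Z = 6: E_n = −489.6/n² eV.
E_9 = −489.6/81 = −6.044 eV and E_5 = −489.6/25 = −19.58 eV.
The photon energy is |E_9 − E_5| = 13.54 eV.

13.54 eV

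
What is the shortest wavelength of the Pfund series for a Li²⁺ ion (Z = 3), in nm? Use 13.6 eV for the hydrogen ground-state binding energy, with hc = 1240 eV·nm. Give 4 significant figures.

The Pfund series has lower level n_f = 5; the series limit corresponds to n_i → ∞.
ΔE_max = 13.6 × 9 / 5² = 4.896 eV.
λ_min = 1240 / 4.896 = 253.3 nm.

253.3 nm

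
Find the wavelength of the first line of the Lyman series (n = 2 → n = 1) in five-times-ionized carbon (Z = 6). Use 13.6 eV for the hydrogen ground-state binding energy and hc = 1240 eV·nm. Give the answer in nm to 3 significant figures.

3.38 nm

The Lyman series terminates on n_f = 1; the first line has n_i = 1+1 = 2.
ΔE = 489.6 × (1/1² − 1/2²) = 367.2 eV.
λ = 1240 / 367.2 = 3.38 nm.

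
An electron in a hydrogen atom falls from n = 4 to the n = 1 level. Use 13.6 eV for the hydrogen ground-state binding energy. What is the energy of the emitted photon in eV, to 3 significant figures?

12.8 eV

E_4 = −13.60/16 = −0.8500 eV and E_1 = −13.60/1 = −13.60 eV.
The photon energy is |E_4 − E_1| = 12.8 eV.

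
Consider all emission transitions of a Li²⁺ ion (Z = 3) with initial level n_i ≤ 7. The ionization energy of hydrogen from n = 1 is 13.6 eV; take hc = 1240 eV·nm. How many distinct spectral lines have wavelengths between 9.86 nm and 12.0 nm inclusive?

5

Enumerate all n_i → n_f pairs with 1 ≤ n_f < n_i ≤ 7 and compute λ = 1240 / [13.6·9·(1/n_f² − 1/n_i²)].
Lines falling in [9.86, 12.0] nm: 7→1 (10.34 nm), 6→1 (10.42 nm), 5→1 (10.55 nm), 4→1 (10.81 nm), 3→1 (11.40 nm).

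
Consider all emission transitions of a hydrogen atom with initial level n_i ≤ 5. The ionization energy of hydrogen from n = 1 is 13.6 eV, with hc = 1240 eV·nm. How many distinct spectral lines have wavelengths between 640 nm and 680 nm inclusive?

1

Enumerate all n_i → n_f pairs with 1 ≤ n_f < n_i ≤ 5 and compute λ = 1240 / [13.6·1·(1/n_f² − 1/n_i²)].
Lines falling in [640, 680] nm: 3→2 (656.5 nm).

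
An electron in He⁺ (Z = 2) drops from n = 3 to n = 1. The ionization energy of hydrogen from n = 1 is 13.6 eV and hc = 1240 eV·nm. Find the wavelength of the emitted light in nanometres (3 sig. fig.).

For Z = 2 the level energies scale as Z², so the effective Rydberg energy is 13.6 × 4 = 54.40 eV.
ΔE = 54.40 × (1/1² − 1/3²) = 54.40 × 0.8889 = 48.36 eV.
λ = hc/ΔE = 1240 / 48.36 = 25.6 nm.

25.6 nm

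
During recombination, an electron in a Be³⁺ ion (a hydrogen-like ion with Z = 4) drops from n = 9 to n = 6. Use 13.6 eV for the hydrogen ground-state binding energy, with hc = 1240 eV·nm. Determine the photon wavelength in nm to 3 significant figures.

For Z = 4 the level energies scale as Z², so the effective Rydberg energy is 13.6 × 16 = 217.6 eV.
ΔE = 217.6 × (1/6² − 1/9²) = 217.6 × 0.01543 = 3.358 eV.
λ = hc/ΔE = 1240 / 3.358 = 369 nm.

369 nm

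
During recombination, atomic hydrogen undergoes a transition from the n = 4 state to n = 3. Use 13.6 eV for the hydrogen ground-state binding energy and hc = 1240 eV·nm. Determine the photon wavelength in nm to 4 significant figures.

ΔE = 13.60 × (1/3² − 1/4²) = 13.60 × 0.04861 = 0.6611 eV.
λ = hc/ΔE = 1240 / 0.6611 = 1876 nm.

1876 nm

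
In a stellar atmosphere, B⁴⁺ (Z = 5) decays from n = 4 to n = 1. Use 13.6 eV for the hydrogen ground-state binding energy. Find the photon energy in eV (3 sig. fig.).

319 eV

The Bohr energies scale as Z², so for Z = 5: E_n = −340.0/n² eV.
E_4 = −340.0/16 = −21.25 eV and E_1 = −340.0/1 = −340.0 eV.
The photon energy is |E_4 − E_1| = 319 eV.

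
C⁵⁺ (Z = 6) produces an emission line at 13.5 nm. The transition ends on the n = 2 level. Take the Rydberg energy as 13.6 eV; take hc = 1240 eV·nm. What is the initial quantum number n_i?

The photon energy is ΔE = hc/λ = 1240 / 13.5 = 91.85 eV.
With Z = 6, ΔE = 489.6 × (1/n_f² − 1/n_i²), so 1/n_f² − 1/n_i² = 0.1876.
With n_f = 2: 1/n_i² = 1/4 − 0.1876 = 0.06239, so n_i ≈ 4.00.

n_i = 4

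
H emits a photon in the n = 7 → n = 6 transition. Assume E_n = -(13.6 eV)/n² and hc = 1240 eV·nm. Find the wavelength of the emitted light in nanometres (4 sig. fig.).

ΔE = 13.60 × (1/6² − 1/7²) = 13.60 × 0.007370 = 0.1002 eV.
λ = hc/ΔE = 1240 / 0.1002 = 12370 nm.

12370 nm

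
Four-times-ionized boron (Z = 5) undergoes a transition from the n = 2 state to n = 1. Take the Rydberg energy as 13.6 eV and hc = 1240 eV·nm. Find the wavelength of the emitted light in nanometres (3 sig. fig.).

For Z = 5 the level energies scale as Z², so the effective Rydberg energy is 13.6 × 25 = 340.0 eV.
ΔE = 340.0 × (1/1² − 1/2²) = 340.0 × 0.7500 = 255.0 eV.
λ = hc/ΔE = 1240 / 255.0 = 4.86 nm.

4.86 nm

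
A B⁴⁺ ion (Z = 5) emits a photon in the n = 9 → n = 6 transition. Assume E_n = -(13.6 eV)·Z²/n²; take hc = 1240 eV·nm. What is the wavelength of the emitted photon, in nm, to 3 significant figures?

For Z = 5 the level energies scale as Z², so the effective Rydberg energy is 13.6 × 25 = 340.0 eV.
ΔE = 340.0 × (1/6² − 1/9²) = 340.0 × 0.01543 = 5.247 eV.
λ = hc/ΔE = 1240 / 5.247 = 236 nm.

236 nm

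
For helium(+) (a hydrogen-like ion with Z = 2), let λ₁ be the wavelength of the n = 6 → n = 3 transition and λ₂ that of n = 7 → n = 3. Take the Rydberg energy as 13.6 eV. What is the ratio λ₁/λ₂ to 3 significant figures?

λ ∝ 1/ΔE ∝ 1/(1/n_f² − 1/n_i²), and the Z² and hc factors cancel in the ratio.
λ₁/λ₂ = (1/3² − 1/7²)/(1/3² − 1/6²) = 0.09070/0.08333 = 1.09.

1.09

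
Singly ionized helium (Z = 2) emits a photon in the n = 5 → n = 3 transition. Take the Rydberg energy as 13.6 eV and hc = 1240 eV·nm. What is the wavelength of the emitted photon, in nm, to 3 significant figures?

321 nm

For Z = 2 the level energies scale as Z², so the effective Rydberg energy is 13.6 × 4 = 54.40 eV.
ΔE = 54.40 × (1/3² − 1/5²) = 54.40 × 0.07111 = 3.868 eV.
λ = hc/ΔE = 1240 / 3.868 = 321 nm.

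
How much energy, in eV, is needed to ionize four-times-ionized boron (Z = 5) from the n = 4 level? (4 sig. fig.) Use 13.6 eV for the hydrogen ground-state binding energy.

E_n = −13.6 Z²/n² = −340.0/n² eV for Z = 5.
E_4 = −340.0/16 = −21.25 eV, so ionization (to E = 0) requires 21.25 eV.

21.25 eV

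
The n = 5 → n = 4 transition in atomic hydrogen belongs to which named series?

Brackett

The series is set by the lower level: n_f = 4 is the Brackett series.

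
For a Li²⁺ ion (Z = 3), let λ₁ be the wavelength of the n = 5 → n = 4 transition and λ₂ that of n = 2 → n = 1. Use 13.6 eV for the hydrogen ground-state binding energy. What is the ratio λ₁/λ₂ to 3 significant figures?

33.3

λ ∝ 1/ΔE ∝ 1/(1/n_f² − 1/n_i²), and the Z² and hc factors cancel in the ratio.
λ₁/λ₂ = (1/1² − 1/2²)/(1/4² − 1/5²) = 0.7500/0.02250 = 33.3.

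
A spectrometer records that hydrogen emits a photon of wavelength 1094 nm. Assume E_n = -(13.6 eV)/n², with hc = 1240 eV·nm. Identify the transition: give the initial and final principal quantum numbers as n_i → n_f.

n_i = 6, n_f = 3

The photon energy is ΔE = hc/λ = 1240 / 1094 = 1.133 eV.
With Z = 1, ΔE = 13.60 × (1/n_f² − 1/n_i²), so 1/n_f² − 1/n_i² = 0.08334.
Trying n_f = 3 gives 1/n_i² = 0.02777, i.e. n_i ≈ 6; this pair matches.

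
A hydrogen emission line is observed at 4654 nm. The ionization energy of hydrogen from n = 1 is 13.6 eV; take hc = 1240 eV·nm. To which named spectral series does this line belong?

ΔE = 1240/4654 = 0.2664 eV.
This matches 13.6 × (1/5² − 1/7²), so n_f = 5: the Pfund series.

Pfund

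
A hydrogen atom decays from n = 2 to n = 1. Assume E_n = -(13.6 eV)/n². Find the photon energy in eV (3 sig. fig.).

10.2 eV

E_2 = −13.60/4 = −3.400 eV and E_1 = −13.60/1 = −13.60 eV.
The photon energy is |E_2 − E_1| = 10.2 eV.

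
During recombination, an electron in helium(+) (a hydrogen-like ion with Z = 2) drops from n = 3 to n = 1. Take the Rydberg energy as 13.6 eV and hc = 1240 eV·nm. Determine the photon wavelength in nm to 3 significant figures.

For Z = 2 the level energies scale as Z², so the effective Rydberg energy is 13.6 × 4 = 54.40 eV.
ΔE = 54.40 × (1/1² − 1/3²) = 54.40 × 0.8889 = 48.36 eV.
λ = hc/ΔE = 1240 / 48.36 = 25.6 nm.

25.6 nm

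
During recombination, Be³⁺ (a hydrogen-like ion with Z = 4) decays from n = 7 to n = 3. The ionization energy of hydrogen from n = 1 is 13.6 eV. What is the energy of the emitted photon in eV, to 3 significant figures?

19.7 eV

The Bohr energies scale as Z², so for Z = 4: E_n = −217.6/n² eV.
E_7 = −217.6/49 = −4.441 eV and E_3 = −217.6/9 = −24.18 eV.
The photon energy is |E_7 − E_3| = 19.7 eV.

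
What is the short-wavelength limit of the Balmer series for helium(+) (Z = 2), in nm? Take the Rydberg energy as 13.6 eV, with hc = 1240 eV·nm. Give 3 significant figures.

91.2 nm

The Balmer series has lower level n_f = 2; the series limit corresponds to n_i → ∞.
ΔE_max = 13.6 × 4 / 2² = 13.60 eV.
λ_min = 1240 / 13.60 = 91.2 nm.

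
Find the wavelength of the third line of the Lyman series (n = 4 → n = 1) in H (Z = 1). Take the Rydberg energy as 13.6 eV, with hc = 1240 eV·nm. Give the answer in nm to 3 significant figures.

The Lyman series terminates on n_f = 1; the third line has n_i = 1+3 = 4.
ΔE = 13.60 × (1/1² − 1/4²) = 12.75 eV.
λ = 1240 / 12.75 = 97.3 nm.

97.3 nm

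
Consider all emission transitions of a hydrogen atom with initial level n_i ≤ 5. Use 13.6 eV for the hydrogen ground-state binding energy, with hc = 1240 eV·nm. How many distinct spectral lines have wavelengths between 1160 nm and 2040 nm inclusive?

Enumerate all n_i → n_f pairs with 1 ≤ n_f < n_i ≤ 5 and compute λ = 1240 / [13.6·1·(1/n_f² − 1/n_i²)].
Lines falling in [1160, 2040] nm: 5→3 (1282 nm), 4→3 (1876 nm).

2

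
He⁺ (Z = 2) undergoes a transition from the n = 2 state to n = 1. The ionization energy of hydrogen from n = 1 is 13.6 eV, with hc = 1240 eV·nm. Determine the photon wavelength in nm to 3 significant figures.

30.4 nm

For Z = 2 the level energies scale as Z², so the effective Rydberg energy is 13.6 × 4 = 54.40 eV.
ΔE = 54.40 × (1/1² − 1/2²) = 54.40 × 0.7500 = 40.80 eV.
λ = hc/ΔE = 1240 / 40.80 = 30.4 nm.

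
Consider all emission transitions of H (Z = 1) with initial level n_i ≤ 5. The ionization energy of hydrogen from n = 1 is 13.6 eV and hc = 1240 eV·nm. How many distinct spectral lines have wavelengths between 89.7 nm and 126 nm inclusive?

Enumerate all n_i → n_f pairs with 1 ≤ n_f < n_i ≤ 5 and compute λ = 1240 / [13.6·1·(1/n_f² − 1/n_i²)].
Lines falling in [89.7, 126] nm: 5→1 (94.98 nm), 4→1 (97.25 nm), 3→1 (102.6 nm), 2→1 (121.6 nm).

4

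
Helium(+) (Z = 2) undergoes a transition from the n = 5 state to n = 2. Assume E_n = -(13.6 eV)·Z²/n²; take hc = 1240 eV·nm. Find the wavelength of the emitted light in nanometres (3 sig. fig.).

109 nm

For Z = 2 the level energies scale as Z², so the effective Rydberg energy is 13.6 × 4 = 54.40 eV.
ΔE = 54.40 × (1/2² − 1/5²) = 54.40 × 0.2100 = 11.42 eV.
λ = hc/ΔE = 1240 / 11.42 = 109 nm.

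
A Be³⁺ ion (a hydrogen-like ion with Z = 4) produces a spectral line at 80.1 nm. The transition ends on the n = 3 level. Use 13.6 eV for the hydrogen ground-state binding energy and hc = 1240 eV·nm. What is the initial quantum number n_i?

The photon energy is ΔE = hc/λ = 1240 / 80.1 = 15.48 eV.
With Z = 4, ΔE = 217.6 × (1/n_f² − 1/n_i²), so 1/n_f² − 1/n_i² = 0.07114.
With n_f = 3: 1/n_i² = 1/9 − 0.07114 = 0.03997, so n_i ≈ 5.00.

n_i = 5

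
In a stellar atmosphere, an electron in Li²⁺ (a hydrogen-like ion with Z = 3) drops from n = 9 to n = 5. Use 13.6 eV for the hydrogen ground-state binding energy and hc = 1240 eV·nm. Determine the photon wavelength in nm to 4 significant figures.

For Z = 3 the level energies scale as Z², so the effective Rydberg energy is 13.6 × 9 = 122.4 eV.
ΔE = 122.4 × (1/5² − 1/9²) = 122.4 × 0.02765 = 3.385 eV.
λ = hc/ΔE = 1240 / 3.385 = 366.3 nm.

366.3 nm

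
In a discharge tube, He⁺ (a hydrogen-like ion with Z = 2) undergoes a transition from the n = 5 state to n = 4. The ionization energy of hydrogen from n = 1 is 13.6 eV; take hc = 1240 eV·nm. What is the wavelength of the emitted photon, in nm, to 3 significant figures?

For Z = 2 the level energies scale as Z², so the effective Rydberg energy is 13.6 × 4 = 54.40 eV.
ΔE = 54.40 × (1/4² − 1/5²) = 54.40 × 0.02250 = 1.224 eV.
λ = hc/ΔE = 1240 / 1.224 = 1010 nm.

1010 nm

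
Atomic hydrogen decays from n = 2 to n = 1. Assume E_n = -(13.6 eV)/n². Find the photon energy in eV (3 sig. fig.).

E_2 = −13.60/4 = −3.400 eV and E_1 = −13.60/1 = −13.60 eV.
The photon energy is |E_2 − E_1| = 10.2 eV.

10.2 eV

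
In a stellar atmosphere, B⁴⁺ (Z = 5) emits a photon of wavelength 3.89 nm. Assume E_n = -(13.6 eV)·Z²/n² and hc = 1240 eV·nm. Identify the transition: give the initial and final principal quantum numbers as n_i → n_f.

n_i = 4, n_f = 1

The photon energy is ΔE = hc/λ = 1240 / 3.89 = 318.8 eV.
With Z = 5, ΔE = 340.0 × (1/n_f² − 1/n_i²), so 1/n_f² − 1/n_i² = 0.9375.
Trying n_f = 1 gives 1/n_i² = 0.06245, i.e. n_i ≈ 4; this pair matches.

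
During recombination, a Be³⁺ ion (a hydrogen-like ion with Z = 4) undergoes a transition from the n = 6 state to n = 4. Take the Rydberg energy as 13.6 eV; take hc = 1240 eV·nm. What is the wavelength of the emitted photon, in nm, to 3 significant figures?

For Z = 4 the level energies scale as Z², so the effective Rydberg energy is 13.6 × 16 = 217.6 eV.
ΔE = 217.6 × (1/4² − 1/6²) = 217.6 × 0.03472 = 7.556 eV.
λ = hc/ΔE = 1240 / 7.556 = 164 nm.

164 nm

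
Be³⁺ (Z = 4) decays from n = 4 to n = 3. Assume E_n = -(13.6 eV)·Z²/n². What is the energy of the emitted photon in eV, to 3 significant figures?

The Bohr energies scale as Z², so for Z = 4: E_n = −217.6/n² eV.
E_4 = −217.6/16 = −13.60 eV and E_3 = −217.6/9 = −24.18 eV.
The photon energy is |E_4 − E_3| = 10.6 eV.

10.6 eV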